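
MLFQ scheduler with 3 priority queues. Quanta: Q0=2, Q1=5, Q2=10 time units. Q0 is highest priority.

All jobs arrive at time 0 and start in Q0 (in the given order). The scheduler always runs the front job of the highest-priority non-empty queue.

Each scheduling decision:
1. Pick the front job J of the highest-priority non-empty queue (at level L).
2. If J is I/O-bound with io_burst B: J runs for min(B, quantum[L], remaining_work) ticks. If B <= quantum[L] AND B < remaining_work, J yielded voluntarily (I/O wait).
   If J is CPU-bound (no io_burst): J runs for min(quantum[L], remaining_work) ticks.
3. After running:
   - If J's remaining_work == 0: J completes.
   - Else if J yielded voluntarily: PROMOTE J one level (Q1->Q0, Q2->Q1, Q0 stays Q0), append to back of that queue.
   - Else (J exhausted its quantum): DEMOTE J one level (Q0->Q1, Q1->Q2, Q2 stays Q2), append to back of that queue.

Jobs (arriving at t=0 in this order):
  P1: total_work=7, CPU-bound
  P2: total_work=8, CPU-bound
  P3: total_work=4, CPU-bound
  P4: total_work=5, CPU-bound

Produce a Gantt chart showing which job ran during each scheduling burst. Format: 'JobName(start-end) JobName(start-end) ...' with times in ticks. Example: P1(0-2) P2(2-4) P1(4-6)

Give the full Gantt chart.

Answer: P1(0-2) P2(2-4) P3(4-6) P4(6-8) P1(8-13) P2(13-18) P3(18-20) P4(20-23) P2(23-24)

Derivation:
t=0-2: P1@Q0 runs 2, rem=5, quantum used, demote→Q1. Q0=[P2,P3,P4] Q1=[P1] Q2=[]
t=2-4: P2@Q0 runs 2, rem=6, quantum used, demote→Q1. Q0=[P3,P4] Q1=[P1,P2] Q2=[]
t=4-6: P3@Q0 runs 2, rem=2, quantum used, demote→Q1. Q0=[P4] Q1=[P1,P2,P3] Q2=[]
t=6-8: P4@Q0 runs 2, rem=3, quantum used, demote→Q1. Q0=[] Q1=[P1,P2,P3,P4] Q2=[]
t=8-13: P1@Q1 runs 5, rem=0, completes. Q0=[] Q1=[P2,P3,P4] Q2=[]
t=13-18: P2@Q1 runs 5, rem=1, quantum used, demote→Q2. Q0=[] Q1=[P3,P4] Q2=[P2]
t=18-20: P3@Q1 runs 2, rem=0, completes. Q0=[] Q1=[P4] Q2=[P2]
t=20-23: P4@Q1 runs 3, rem=0, completes. Q0=[] Q1=[] Q2=[P2]
t=23-24: P2@Q2 runs 1, rem=0, completes. Q0=[] Q1=[] Q2=[]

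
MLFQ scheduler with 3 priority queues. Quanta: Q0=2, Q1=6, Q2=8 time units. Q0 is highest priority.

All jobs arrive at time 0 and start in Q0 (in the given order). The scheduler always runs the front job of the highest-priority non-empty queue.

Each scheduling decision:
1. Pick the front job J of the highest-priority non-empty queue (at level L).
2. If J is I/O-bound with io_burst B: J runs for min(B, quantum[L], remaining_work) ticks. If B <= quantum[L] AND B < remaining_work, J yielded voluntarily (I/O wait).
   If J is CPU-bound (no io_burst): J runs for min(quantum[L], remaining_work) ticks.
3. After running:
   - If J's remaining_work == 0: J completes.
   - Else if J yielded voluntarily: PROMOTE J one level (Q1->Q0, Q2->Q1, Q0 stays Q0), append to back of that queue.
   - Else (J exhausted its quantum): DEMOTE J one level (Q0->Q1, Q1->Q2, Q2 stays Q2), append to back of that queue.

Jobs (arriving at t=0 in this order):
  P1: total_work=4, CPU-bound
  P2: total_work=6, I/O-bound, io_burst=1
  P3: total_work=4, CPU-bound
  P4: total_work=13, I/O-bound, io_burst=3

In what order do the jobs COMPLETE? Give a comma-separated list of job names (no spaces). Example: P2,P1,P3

Answer: P2,P1,P3,P4

Derivation:
t=0-2: P1@Q0 runs 2, rem=2, quantum used, demote→Q1. Q0=[P2,P3,P4] Q1=[P1] Q2=[]
t=2-3: P2@Q0 runs 1, rem=5, I/O yield, promote→Q0. Q0=[P3,P4,P2] Q1=[P1] Q2=[]
t=3-5: P3@Q0 runs 2, rem=2, quantum used, demote→Q1. Q0=[P4,P2] Q1=[P1,P3] Q2=[]
t=5-7: P4@Q0 runs 2, rem=11, quantum used, demote→Q1. Q0=[P2] Q1=[P1,P3,P4] Q2=[]
t=7-8: P2@Q0 runs 1, rem=4, I/O yield, promote→Q0. Q0=[P2] Q1=[P1,P3,P4] Q2=[]
t=8-9: P2@Q0 runs 1, rem=3, I/O yield, promote→Q0. Q0=[P2] Q1=[P1,P3,P4] Q2=[]
t=9-10: P2@Q0 runs 1, rem=2, I/O yield, promote→Q0. Q0=[P2] Q1=[P1,P3,P4] Q2=[]
t=10-11: P2@Q0 runs 1, rem=1, I/O yield, promote→Q0. Q0=[P2] Q1=[P1,P3,P4] Q2=[]
t=11-12: P2@Q0 runs 1, rem=0, completes. Q0=[] Q1=[P1,P3,P4] Q2=[]
t=12-14: P1@Q1 runs 2, rem=0, completes. Q0=[] Q1=[P3,P4] Q2=[]
t=14-16: P3@Q1 runs 2, rem=0, completes. Q0=[] Q1=[P4] Q2=[]
t=16-19: P4@Q1 runs 3, rem=8, I/O yield, promote→Q0. Q0=[P4] Q1=[] Q2=[]
t=19-21: P4@Q0 runs 2, rem=6, quantum used, demote→Q1. Q0=[] Q1=[P4] Q2=[]
t=21-24: P4@Q1 runs 3, rem=3, I/O yield, promote→Q0. Q0=[P4] Q1=[] Q2=[]
t=24-26: P4@Q0 runs 2, rem=1, quantum used, demote→Q1. Q0=[] Q1=[P4] Q2=[]
t=26-27: P4@Q1 runs 1, rem=0, completes. Q0=[] Q1=[] Q2=[]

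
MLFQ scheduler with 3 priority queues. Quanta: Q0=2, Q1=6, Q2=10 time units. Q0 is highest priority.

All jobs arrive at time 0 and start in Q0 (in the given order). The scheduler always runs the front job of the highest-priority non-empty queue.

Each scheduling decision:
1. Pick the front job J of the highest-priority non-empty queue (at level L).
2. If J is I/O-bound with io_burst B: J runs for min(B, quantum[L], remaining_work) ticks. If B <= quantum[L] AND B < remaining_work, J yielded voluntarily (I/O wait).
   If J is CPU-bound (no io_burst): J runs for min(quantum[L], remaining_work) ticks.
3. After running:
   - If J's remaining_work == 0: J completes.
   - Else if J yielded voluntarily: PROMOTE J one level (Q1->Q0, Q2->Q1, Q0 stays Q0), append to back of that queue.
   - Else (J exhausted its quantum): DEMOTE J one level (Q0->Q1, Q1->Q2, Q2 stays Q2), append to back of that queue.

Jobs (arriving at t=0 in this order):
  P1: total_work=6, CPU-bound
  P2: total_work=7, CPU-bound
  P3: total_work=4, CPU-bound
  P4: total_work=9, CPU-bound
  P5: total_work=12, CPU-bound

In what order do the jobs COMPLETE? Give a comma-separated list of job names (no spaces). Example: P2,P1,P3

t=0-2: P1@Q0 runs 2, rem=4, quantum used, demote→Q1. Q0=[P2,P3,P4,P5] Q1=[P1] Q2=[]
t=2-4: P2@Q0 runs 2, rem=5, quantum used, demote→Q1. Q0=[P3,P4,P5] Q1=[P1,P2] Q2=[]
t=4-6: P3@Q0 runs 2, rem=2, quantum used, demote→Q1. Q0=[P4,P5] Q1=[P1,P2,P3] Q2=[]
t=6-8: P4@Q0 runs 2, rem=7, quantum used, demote→Q1. Q0=[P5] Q1=[P1,P2,P3,P4] Q2=[]
t=8-10: P5@Q0 runs 2, rem=10, quantum used, demote→Q1. Q0=[] Q1=[P1,P2,P3,P4,P5] Q2=[]
t=10-14: P1@Q1 runs 4, rem=0, completes. Q0=[] Q1=[P2,P3,P4,P5] Q2=[]
t=14-19: P2@Q1 runs 5, rem=0, completes. Q0=[] Q1=[P3,P4,P5] Q2=[]
t=19-21: P3@Q1 runs 2, rem=0, completes. Q0=[] Q1=[P4,P5] Q2=[]
t=21-27: P4@Q1 runs 6, rem=1, quantum used, demote→Q2. Q0=[] Q1=[P5] Q2=[P4]
t=27-33: P5@Q1 runs 6, rem=4, quantum used, demote→Q2. Q0=[] Q1=[] Q2=[P4,P5]
t=33-34: P4@Q2 runs 1, rem=0, completes. Q0=[] Q1=[] Q2=[P5]
t=34-38: P5@Q2 runs 4, rem=0, completes. Q0=[] Q1=[] Q2=[]

Answer: P1,P2,P3,P4,P5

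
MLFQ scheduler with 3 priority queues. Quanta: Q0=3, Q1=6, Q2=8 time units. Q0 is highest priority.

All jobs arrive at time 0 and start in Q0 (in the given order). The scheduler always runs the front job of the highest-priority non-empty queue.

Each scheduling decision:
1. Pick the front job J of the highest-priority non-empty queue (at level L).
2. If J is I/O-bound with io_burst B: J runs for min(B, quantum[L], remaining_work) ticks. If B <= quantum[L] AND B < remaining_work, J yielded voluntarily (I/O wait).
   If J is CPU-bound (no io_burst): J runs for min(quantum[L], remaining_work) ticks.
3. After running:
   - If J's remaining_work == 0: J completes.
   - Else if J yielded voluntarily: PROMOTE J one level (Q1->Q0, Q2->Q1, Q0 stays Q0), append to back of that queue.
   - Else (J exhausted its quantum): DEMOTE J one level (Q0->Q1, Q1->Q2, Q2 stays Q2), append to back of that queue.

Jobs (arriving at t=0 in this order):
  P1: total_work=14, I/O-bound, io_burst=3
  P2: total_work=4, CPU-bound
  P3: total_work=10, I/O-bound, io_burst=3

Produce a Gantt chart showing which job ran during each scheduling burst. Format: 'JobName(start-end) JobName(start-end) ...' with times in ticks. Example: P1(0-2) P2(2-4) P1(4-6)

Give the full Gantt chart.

Answer: P1(0-3) P2(3-6) P3(6-9) P1(9-12) P3(12-15) P1(15-18) P3(18-21) P1(21-24) P3(24-25) P1(25-27) P2(27-28)

Derivation:
t=0-3: P1@Q0 runs 3, rem=11, I/O yield, promote→Q0. Q0=[P2,P3,P1] Q1=[] Q2=[]
t=3-6: P2@Q0 runs 3, rem=1, quantum used, demote→Q1. Q0=[P3,P1] Q1=[P2] Q2=[]
t=6-9: P3@Q0 runs 3, rem=7, I/O yield, promote→Q0. Q0=[P1,P3] Q1=[P2] Q2=[]
t=9-12: P1@Q0 runs 3, rem=8, I/O yield, promote→Q0. Q0=[P3,P1] Q1=[P2] Q2=[]
t=12-15: P3@Q0 runs 3, rem=4, I/O yield, promote→Q0. Q0=[P1,P3] Q1=[P2] Q2=[]
t=15-18: P1@Q0 runs 3, rem=5, I/O yield, promote→Q0. Q0=[P3,P1] Q1=[P2] Q2=[]
t=18-21: P3@Q0 runs 3, rem=1, I/O yield, promote→Q0. Q0=[P1,P3] Q1=[P2] Q2=[]
t=21-24: P1@Q0 runs 3, rem=2, I/O yield, promote→Q0. Q0=[P3,P1] Q1=[P2] Q2=[]
t=24-25: P3@Q0 runs 1, rem=0, completes. Q0=[P1] Q1=[P2] Q2=[]
t=25-27: P1@Q0 runs 2, rem=0, completes. Q0=[] Q1=[P2] Q2=[]
t=27-28: P2@Q1 runs 1, rem=0, completes. Q0=[] Q1=[] Q2=[]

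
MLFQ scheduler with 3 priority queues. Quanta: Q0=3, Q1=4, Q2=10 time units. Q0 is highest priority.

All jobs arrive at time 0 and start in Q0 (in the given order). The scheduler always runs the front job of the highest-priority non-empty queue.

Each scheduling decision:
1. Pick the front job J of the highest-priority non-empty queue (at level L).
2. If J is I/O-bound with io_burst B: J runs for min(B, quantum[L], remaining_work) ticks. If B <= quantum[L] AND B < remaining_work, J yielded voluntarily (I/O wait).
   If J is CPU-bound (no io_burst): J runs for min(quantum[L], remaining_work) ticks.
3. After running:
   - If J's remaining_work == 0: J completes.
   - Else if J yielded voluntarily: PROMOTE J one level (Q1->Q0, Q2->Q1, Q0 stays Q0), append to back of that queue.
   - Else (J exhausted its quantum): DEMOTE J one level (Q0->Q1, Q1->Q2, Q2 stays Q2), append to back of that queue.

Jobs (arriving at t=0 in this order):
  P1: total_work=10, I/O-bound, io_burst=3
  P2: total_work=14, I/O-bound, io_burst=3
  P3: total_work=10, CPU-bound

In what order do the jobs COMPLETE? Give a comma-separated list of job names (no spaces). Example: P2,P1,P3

Answer: P1,P2,P3

Derivation:
t=0-3: P1@Q0 runs 3, rem=7, I/O yield, promote→Q0. Q0=[P2,P3,P1] Q1=[] Q2=[]
t=3-6: P2@Q0 runs 3, rem=11, I/O yield, promote→Q0. Q0=[P3,P1,P2] Q1=[] Q2=[]
t=6-9: P3@Q0 runs 3, rem=7, quantum used, demote→Q1. Q0=[P1,P2] Q1=[P3] Q2=[]
t=9-12: P1@Q0 runs 3, rem=4, I/O yield, promote→Q0. Q0=[P2,P1] Q1=[P3] Q2=[]
t=12-15: P2@Q0 runs 3, rem=8, I/O yield, promote→Q0. Q0=[P1,P2] Q1=[P3] Q2=[]
t=15-18: P1@Q0 runs 3, rem=1, I/O yield, promote→Q0. Q0=[P2,P1] Q1=[P3] Q2=[]
t=18-21: P2@Q0 runs 3, rem=5, I/O yield, promote→Q0. Q0=[P1,P2] Q1=[P3] Q2=[]
t=21-22: P1@Q0 runs 1, rem=0, completes. Q0=[P2] Q1=[P3] Q2=[]
t=22-25: P2@Q0 runs 3, rem=2, I/O yield, promote→Q0. Q0=[P2] Q1=[P3] Q2=[]
t=25-27: P2@Q0 runs 2, rem=0, completes. Q0=[] Q1=[P3] Q2=[]
t=27-31: P3@Q1 runs 4, rem=3, quantum used, demote→Q2. Q0=[] Q1=[] Q2=[P3]
t=31-34: P3@Q2 runs 3, rem=0, completes. Q0=[] Q1=[] Q2=[]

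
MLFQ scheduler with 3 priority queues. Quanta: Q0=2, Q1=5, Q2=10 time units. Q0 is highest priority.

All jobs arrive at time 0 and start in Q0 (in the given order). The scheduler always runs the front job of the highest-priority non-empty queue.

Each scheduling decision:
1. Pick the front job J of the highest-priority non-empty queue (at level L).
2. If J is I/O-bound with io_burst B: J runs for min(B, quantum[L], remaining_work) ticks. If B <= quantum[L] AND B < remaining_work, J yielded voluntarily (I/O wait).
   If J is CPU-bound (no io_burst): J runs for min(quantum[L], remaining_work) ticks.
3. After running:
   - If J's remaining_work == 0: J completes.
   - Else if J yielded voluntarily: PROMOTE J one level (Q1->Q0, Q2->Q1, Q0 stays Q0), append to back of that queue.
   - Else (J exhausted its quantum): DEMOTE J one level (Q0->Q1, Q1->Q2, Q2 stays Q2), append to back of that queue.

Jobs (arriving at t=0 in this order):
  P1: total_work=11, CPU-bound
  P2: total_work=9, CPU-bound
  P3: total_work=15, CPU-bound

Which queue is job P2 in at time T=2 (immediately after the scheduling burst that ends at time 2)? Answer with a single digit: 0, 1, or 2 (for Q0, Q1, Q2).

t=0-2: P1@Q0 runs 2, rem=9, quantum used, demote→Q1. Q0=[P2,P3] Q1=[P1] Q2=[]
t=2-4: P2@Q0 runs 2, rem=7, quantum used, demote→Q1. Q0=[P3] Q1=[P1,P2] Q2=[]
t=4-6: P3@Q0 runs 2, rem=13, quantum used, demote→Q1. Q0=[] Q1=[P1,P2,P3] Q2=[]
t=6-11: P1@Q1 runs 5, rem=4, quantum used, demote→Q2. Q0=[] Q1=[P2,P3] Q2=[P1]
t=11-16: P2@Q1 runs 5, rem=2, quantum used, demote→Q2. Q0=[] Q1=[P3] Q2=[P1,P2]
t=16-21: P3@Q1 runs 5, rem=8, quantum used, demote→Q2. Q0=[] Q1=[] Q2=[P1,P2,P3]
t=21-25: P1@Q2 runs 4, rem=0, completes. Q0=[] Q1=[] Q2=[P2,P3]
t=25-27: P2@Q2 runs 2, rem=0, completes. Q0=[] Q1=[] Q2=[P3]
t=27-35: P3@Q2 runs 8, rem=0, completes. Q0=[] Q1=[] Q2=[]

Answer: 0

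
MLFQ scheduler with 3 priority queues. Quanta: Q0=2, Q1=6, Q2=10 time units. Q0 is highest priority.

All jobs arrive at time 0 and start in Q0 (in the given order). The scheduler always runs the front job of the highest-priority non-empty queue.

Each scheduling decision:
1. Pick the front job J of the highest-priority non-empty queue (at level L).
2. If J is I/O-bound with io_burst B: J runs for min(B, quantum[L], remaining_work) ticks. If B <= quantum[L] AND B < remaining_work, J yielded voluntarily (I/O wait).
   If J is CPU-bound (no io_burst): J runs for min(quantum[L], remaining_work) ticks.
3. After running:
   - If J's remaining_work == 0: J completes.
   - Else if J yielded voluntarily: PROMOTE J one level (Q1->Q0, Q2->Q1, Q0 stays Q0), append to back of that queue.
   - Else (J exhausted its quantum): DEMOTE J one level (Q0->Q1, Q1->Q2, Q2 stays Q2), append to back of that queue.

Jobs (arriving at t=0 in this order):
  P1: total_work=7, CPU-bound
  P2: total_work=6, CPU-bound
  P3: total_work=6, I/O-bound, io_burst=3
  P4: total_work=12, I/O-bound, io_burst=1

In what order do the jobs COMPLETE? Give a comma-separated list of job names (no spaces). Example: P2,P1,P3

t=0-2: P1@Q0 runs 2, rem=5, quantum used, demote→Q1. Q0=[P2,P3,P4] Q1=[P1] Q2=[]
t=2-4: P2@Q0 runs 2, rem=4, quantum used, demote→Q1. Q0=[P3,P4] Q1=[P1,P2] Q2=[]
t=4-6: P3@Q0 runs 2, rem=4, quantum used, demote→Q1. Q0=[P4] Q1=[P1,P2,P3] Q2=[]
t=6-7: P4@Q0 runs 1, rem=11, I/O yield, promote→Q0. Q0=[P4] Q1=[P1,P2,P3] Q2=[]
t=7-8: P4@Q0 runs 1, rem=10, I/O yield, promote→Q0. Q0=[P4] Q1=[P1,P2,P3] Q2=[]
t=8-9: P4@Q0 runs 1, rem=9, I/O yield, promote→Q0. Q0=[P4] Q1=[P1,P2,P3] Q2=[]
t=9-10: P4@Q0 runs 1, rem=8, I/O yield, promote→Q0. Q0=[P4] Q1=[P1,P2,P3] Q2=[]
t=10-11: P4@Q0 runs 1, rem=7, I/O yield, promote→Q0. Q0=[P4] Q1=[P1,P2,P3] Q2=[]
t=11-12: P4@Q0 runs 1, rem=6, I/O yield, promote→Q0. Q0=[P4] Q1=[P1,P2,P3] Q2=[]
t=12-13: P4@Q0 runs 1, rem=5, I/O yield, promote→Q0. Q0=[P4] Q1=[P1,P2,P3] Q2=[]
t=13-14: P4@Q0 runs 1, rem=4, I/O yield, promote→Q0. Q0=[P4] Q1=[P1,P2,P3] Q2=[]
t=14-15: P4@Q0 runs 1, rem=3, I/O yield, promote→Q0. Q0=[P4] Q1=[P1,P2,P3] Q2=[]
t=15-16: P4@Q0 runs 1, rem=2, I/O yield, promote→Q0. Q0=[P4] Q1=[P1,P2,P3] Q2=[]
t=16-17: P4@Q0 runs 1, rem=1, I/O yield, promote→Q0. Q0=[P4] Q1=[P1,P2,P3] Q2=[]
t=17-18: P4@Q0 runs 1, rem=0, completes. Q0=[] Q1=[P1,P2,P3] Q2=[]
t=18-23: P1@Q1 runs 5, rem=0, completes. Q0=[] Q1=[P2,P3] Q2=[]
t=23-27: P2@Q1 runs 4, rem=0, completes. Q0=[] Q1=[P3] Q2=[]
t=27-30: P3@Q1 runs 3, rem=1, I/O yield, promote→Q0. Q0=[P3] Q1=[] Q2=[]
t=30-31: P3@Q0 runs 1, rem=0, completes. Q0=[] Q1=[] Q2=[]

Answer: P4,P1,P2,P3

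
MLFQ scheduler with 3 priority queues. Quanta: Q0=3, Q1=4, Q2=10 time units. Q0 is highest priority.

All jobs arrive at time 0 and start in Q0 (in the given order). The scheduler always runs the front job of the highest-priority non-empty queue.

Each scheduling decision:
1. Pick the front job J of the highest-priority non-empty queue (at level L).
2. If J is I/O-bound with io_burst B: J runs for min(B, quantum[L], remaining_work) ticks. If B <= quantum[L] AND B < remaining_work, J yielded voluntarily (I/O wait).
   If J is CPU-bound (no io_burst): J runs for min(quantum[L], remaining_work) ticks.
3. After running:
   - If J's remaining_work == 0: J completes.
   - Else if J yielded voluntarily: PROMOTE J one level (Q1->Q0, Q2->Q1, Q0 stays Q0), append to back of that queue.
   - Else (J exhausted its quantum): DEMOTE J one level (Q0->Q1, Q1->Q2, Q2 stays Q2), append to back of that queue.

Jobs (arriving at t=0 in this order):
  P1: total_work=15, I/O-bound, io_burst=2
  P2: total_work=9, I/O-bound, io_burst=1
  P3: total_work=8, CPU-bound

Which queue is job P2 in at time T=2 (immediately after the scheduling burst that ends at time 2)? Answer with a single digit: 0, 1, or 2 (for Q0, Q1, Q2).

Answer: 0

Derivation:
t=0-2: P1@Q0 runs 2, rem=13, I/O yield, promote→Q0. Q0=[P2,P3,P1] Q1=[] Q2=[]
t=2-3: P2@Q0 runs 1, rem=8, I/O yield, promote→Q0. Q0=[P3,P1,P2] Q1=[] Q2=[]
t=3-6: P3@Q0 runs 3, rem=5, quantum used, demote→Q1. Q0=[P1,P2] Q1=[P3] Q2=[]
t=6-8: P1@Q0 runs 2, rem=11, I/O yield, promote→Q0. Q0=[P2,P1] Q1=[P3] Q2=[]
t=8-9: P2@Q0 runs 1, rem=7, I/O yield, promote→Q0. Q0=[P1,P2] Q1=[P3] Q2=[]
t=9-11: P1@Q0 runs 2, rem=9, I/O yield, promote→Q0. Q0=[P2,P1] Q1=[P3] Q2=[]
t=11-12: P2@Q0 runs 1, rem=6, I/O yield, promote→Q0. Q0=[P1,P2] Q1=[P3] Q2=[]
t=12-14: P1@Q0 runs 2, rem=7, I/O yield, promote→Q0. Q0=[P2,P1] Q1=[P3] Q2=[]
t=14-15: P2@Q0 runs 1, rem=5, I/O yield, promote→Q0. Q0=[P1,P2] Q1=[P3] Q2=[]
t=15-17: P1@Q0 runs 2, rem=5, I/O yield, promote→Q0. Q0=[P2,P1] Q1=[P3] Q2=[]
t=17-18: P2@Q0 runs 1, rem=4, I/O yield, promote→Q0. Q0=[P1,P2] Q1=[P3] Q2=[]
t=18-20: P1@Q0 runs 2, rem=3, I/O yield, promote→Q0. Q0=[P2,P1] Q1=[P3] Q2=[]
t=20-21: P2@Q0 runs 1, rem=3, I/O yield, promote→Q0. Q0=[P1,P2] Q1=[P3] Q2=[]
t=21-23: P1@Q0 runs 2, rem=1, I/O yield, promote→Q0. Q0=[P2,P1] Q1=[P3] Q2=[]
t=23-24: P2@Q0 runs 1, rem=2, I/O yield, promote→Q0. Q0=[P1,P2] Q1=[P3] Q2=[]
t=24-25: P1@Q0 runs 1, rem=0, completes. Q0=[P2] Q1=[P3] Q2=[]
t=25-26: P2@Q0 runs 1, rem=1, I/O yield, promote→Q0. Q0=[P2] Q1=[P3] Q2=[]
t=26-27: P2@Q0 runs 1, rem=0, completes. Q0=[] Q1=[P3] Q2=[]
t=27-31: P3@Q1 runs 4, rem=1, quantum used, demote→Q2. Q0=[] Q1=[] Q2=[P3]
t=31-32: P3@Q2 runs 1, rem=0, completes. Q0=[] Q1=[] Q2=[]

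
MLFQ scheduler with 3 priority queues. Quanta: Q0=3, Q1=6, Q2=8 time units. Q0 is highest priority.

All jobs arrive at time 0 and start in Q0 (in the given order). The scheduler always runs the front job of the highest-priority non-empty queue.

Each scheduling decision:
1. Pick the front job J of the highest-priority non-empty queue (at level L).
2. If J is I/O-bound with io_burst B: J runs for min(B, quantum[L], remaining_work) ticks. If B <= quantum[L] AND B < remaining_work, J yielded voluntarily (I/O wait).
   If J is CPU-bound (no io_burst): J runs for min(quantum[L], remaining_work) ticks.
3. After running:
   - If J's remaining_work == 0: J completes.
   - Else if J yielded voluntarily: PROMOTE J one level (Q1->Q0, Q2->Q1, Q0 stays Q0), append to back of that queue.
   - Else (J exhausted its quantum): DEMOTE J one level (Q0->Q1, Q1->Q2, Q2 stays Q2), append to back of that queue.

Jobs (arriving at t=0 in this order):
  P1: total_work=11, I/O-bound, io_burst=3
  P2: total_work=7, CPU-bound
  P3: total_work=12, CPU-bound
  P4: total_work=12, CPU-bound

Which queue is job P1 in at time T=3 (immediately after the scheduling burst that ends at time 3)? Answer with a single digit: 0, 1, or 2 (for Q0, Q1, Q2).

t=0-3: P1@Q0 runs 3, rem=8, I/O yield, promote→Q0. Q0=[P2,P3,P4,P1] Q1=[] Q2=[]
t=3-6: P2@Q0 runs 3, rem=4, quantum used, demote→Q1. Q0=[P3,P4,P1] Q1=[P2] Q2=[]
t=6-9: P3@Q0 runs 3, rem=9, quantum used, demote→Q1. Q0=[P4,P1] Q1=[P2,P3] Q2=[]
t=9-12: P4@Q0 runs 3, rem=9, quantum used, demote→Q1. Q0=[P1] Q1=[P2,P3,P4] Q2=[]
t=12-15: P1@Q0 runs 3, rem=5, I/O yield, promote→Q0. Q0=[P1] Q1=[P2,P3,P4] Q2=[]
t=15-18: P1@Q0 runs 3, rem=2, I/O yield, promote→Q0. Q0=[P1] Q1=[P2,P3,P4] Q2=[]
t=18-20: P1@Q0 runs 2, rem=0, completes. Q0=[] Q1=[P2,P3,P4] Q2=[]
t=20-24: P2@Q1 runs 4, rem=0, completes. Q0=[] Q1=[P3,P4] Q2=[]
t=24-30: P3@Q1 runs 6, rem=3, quantum used, demote→Q2. Q0=[] Q1=[P4] Q2=[P3]
t=30-36: P4@Q1 runs 6, rem=3, quantum used, demote→Q2. Q0=[] Q1=[] Q2=[P3,P4]
t=36-39: P3@Q2 runs 3, rem=0, completes. Q0=[] Q1=[] Q2=[P4]
t=39-42: P4@Q2 runs 3, rem=0, completes. Q0=[] Q1=[] Q2=[]

Answer: 0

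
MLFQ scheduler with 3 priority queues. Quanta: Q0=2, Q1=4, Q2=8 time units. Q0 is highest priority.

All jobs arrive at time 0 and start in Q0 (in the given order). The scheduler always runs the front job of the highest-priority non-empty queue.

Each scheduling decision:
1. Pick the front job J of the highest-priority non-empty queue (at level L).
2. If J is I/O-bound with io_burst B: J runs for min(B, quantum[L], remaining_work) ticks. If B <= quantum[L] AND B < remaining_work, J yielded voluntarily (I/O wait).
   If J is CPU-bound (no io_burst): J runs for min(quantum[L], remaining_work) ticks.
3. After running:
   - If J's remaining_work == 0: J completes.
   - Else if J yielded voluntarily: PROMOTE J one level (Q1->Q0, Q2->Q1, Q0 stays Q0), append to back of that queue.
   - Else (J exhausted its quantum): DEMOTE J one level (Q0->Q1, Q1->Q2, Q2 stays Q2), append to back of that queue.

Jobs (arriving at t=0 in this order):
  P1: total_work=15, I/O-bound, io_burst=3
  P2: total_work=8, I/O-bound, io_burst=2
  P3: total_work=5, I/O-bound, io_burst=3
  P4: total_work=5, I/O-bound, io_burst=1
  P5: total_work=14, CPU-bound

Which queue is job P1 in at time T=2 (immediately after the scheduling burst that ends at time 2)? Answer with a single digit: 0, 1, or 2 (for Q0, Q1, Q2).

Answer: 1

Derivation:
t=0-2: P1@Q0 runs 2, rem=13, quantum used, demote→Q1. Q0=[P2,P3,P4,P5] Q1=[P1] Q2=[]
t=2-4: P2@Q0 runs 2, rem=6, I/O yield, promote→Q0. Q0=[P3,P4,P5,P2] Q1=[P1] Q2=[]
t=4-6: P3@Q0 runs 2, rem=3, quantum used, demote→Q1. Q0=[P4,P5,P2] Q1=[P1,P3] Q2=[]
t=6-7: P4@Q0 runs 1, rem=4, I/O yield, promote→Q0. Q0=[P5,P2,P4] Q1=[P1,P3] Q2=[]
t=7-9: P5@Q0 runs 2, rem=12, quantum used, demote→Q1. Q0=[P2,P4] Q1=[P1,P3,P5] Q2=[]
t=9-11: P2@Q0 runs 2, rem=4, I/O yield, promote→Q0. Q0=[P4,P2] Q1=[P1,P3,P5] Q2=[]
t=11-12: P4@Q0 runs 1, rem=3, I/O yield, promote→Q0. Q0=[P2,P4] Q1=[P1,P3,P5] Q2=[]
t=12-14: P2@Q0 runs 2, rem=2, I/O yield, promote→Q0. Q0=[P4,P2] Q1=[P1,P3,P5] Q2=[]
t=14-15: P4@Q0 runs 1, rem=2, I/O yield, promote→Q0. Q0=[P2,P4] Q1=[P1,P3,P5] Q2=[]
t=15-17: P2@Q0 runs 2, rem=0, completes. Q0=[P4] Q1=[P1,P3,P5] Q2=[]
t=17-18: P4@Q0 runs 1, rem=1, I/O yield, promote→Q0. Q0=[P4] Q1=[P1,P3,P5] Q2=[]
t=18-19: P4@Q0 runs 1, rem=0, completes. Q0=[] Q1=[P1,P3,P5] Q2=[]
t=19-22: P1@Q1 runs 3, rem=10, I/O yield, promote→Q0. Q0=[P1] Q1=[P3,P5] Q2=[]
t=22-24: P1@Q0 runs 2, rem=8, quantum used, demote→Q1. Q0=[] Q1=[P3,P5,P1] Q2=[]
t=24-27: P3@Q1 runs 3, rem=0, completes. Q0=[] Q1=[P5,P1] Q2=[]
t=27-31: P5@Q1 runs 4, rem=8, quantum used, demote→Q2. Q0=[] Q1=[P1] Q2=[P5]
t=31-34: P1@Q1 runs 3, rem=5, I/O yield, promote→Q0. Q0=[P1] Q1=[] Q2=[P5]
t=34-36: P1@Q0 runs 2, rem=3, quantum used, demote→Q1. Q0=[] Q1=[P1] Q2=[P5]
t=36-39: P1@Q1 runs 3, rem=0, completes. Q0=[] Q1=[] Q2=[P5]
t=39-47: P5@Q2 runs 8, rem=0, completes. Q0=[] Q1=[] Q2=[]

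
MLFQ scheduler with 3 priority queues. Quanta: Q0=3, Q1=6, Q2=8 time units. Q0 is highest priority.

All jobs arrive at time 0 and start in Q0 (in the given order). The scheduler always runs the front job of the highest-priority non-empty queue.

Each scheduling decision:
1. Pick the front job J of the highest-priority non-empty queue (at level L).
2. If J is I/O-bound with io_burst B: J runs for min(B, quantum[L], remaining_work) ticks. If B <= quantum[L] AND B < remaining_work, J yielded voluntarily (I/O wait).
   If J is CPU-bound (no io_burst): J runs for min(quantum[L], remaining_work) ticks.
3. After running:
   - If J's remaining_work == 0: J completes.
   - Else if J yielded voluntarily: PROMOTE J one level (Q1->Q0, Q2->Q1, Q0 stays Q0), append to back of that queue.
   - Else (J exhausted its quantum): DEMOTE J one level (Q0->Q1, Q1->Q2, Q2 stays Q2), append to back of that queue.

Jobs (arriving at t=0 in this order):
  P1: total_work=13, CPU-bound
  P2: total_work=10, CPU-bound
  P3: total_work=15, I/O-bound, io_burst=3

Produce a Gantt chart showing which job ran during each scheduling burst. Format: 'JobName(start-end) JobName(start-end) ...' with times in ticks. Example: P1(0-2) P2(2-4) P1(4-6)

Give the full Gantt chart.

t=0-3: P1@Q0 runs 3, rem=10, quantum used, demote→Q1. Q0=[P2,P3] Q1=[P1] Q2=[]
t=3-6: P2@Q0 runs 3, rem=7, quantum used, demote→Q1. Q0=[P3] Q1=[P1,P2] Q2=[]
t=6-9: P3@Q0 runs 3, rem=12, I/O yield, promote→Q0. Q0=[P3] Q1=[P1,P2] Q2=[]
t=9-12: P3@Q0 runs 3, rem=9, I/O yield, promote→Q0. Q0=[P3] Q1=[P1,P2] Q2=[]
t=12-15: P3@Q0 runs 3, rem=6, I/O yield, promote→Q0. Q0=[P3] Q1=[P1,P2] Q2=[]
t=15-18: P3@Q0 runs 3, rem=3, I/O yield, promote→Q0. Q0=[P3] Q1=[P1,P2] Q2=[]
t=18-21: P3@Q0 runs 3, rem=0, completes. Q0=[] Q1=[P1,P2] Q2=[]
t=21-27: P1@Q1 runs 6, rem=4, quantum used, demote→Q2. Q0=[] Q1=[P2] Q2=[P1]
t=27-33: P2@Q1 runs 6, rem=1, quantum used, demote→Q2. Q0=[] Q1=[] Q2=[P1,P2]
t=33-37: P1@Q2 runs 4, rem=0, completes. Q0=[] Q1=[] Q2=[P2]
t=37-38: P2@Q2 runs 1, rem=0, completes. Q0=[] Q1=[] Q2=[]

Answer: P1(0-3) P2(3-6) P3(6-9) P3(9-12) P3(12-15) P3(15-18) P3(18-21) P1(21-27) P2(27-33) P1(33-37) P2(37-38)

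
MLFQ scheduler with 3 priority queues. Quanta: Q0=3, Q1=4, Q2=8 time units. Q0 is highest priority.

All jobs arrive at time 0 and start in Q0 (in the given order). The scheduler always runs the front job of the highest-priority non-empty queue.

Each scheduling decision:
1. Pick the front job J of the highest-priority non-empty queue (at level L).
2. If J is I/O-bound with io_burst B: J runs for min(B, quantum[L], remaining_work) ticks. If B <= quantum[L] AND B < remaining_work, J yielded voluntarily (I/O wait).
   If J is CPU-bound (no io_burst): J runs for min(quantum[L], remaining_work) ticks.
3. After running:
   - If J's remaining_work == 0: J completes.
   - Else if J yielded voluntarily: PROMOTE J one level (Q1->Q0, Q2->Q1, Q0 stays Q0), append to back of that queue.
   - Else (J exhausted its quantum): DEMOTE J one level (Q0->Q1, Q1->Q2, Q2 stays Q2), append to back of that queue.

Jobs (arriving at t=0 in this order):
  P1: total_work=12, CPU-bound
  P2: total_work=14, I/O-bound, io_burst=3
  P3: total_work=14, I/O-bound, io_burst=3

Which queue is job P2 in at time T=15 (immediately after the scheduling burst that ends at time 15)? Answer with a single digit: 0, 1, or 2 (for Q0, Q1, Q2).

Answer: 0

Derivation:
t=0-3: P1@Q0 runs 3, rem=9, quantum used, demote→Q1. Q0=[P2,P3] Q1=[P1] Q2=[]
t=3-6: P2@Q0 runs 3, rem=11, I/O yield, promote→Q0. Q0=[P3,P2] Q1=[P1] Q2=[]
t=6-9: P3@Q0 runs 3, rem=11, I/O yield, promote→Q0. Q0=[P2,P3] Q1=[P1] Q2=[]
t=9-12: P2@Q0 runs 3, rem=8, I/O yield, promote→Q0. Q0=[P3,P2] Q1=[P1] Q2=[]
t=12-15: P3@Q0 runs 3, rem=8, I/O yield, promote→Q0. Q0=[P2,P3] Q1=[P1] Q2=[]
t=15-18: P2@Q0 runs 3, rem=5, I/O yield, promote→Q0. Q0=[P3,P2] Q1=[P1] Q2=[]
t=18-21: P3@Q0 runs 3, rem=5, I/O yield, promote→Q0. Q0=[P2,P3] Q1=[P1] Q2=[]
t=21-24: P2@Q0 runs 3, rem=2, I/O yield, promote→Q0. Q0=[P3,P2] Q1=[P1] Q2=[]
t=24-27: P3@Q0 runs 3, rem=2, I/O yield, promote→Q0. Q0=[P2,P3] Q1=[P1] Q2=[]
t=27-29: P2@Q0 runs 2, rem=0, completes. Q0=[P3] Q1=[P1] Q2=[]
t=29-31: P3@Q0 runs 2, rem=0, completes. Q0=[] Q1=[P1] Q2=[]
t=31-35: P1@Q1 runs 4, rem=5, quantum used, demote→Q2. Q0=[] Q1=[] Q2=[P1]
t=35-40: P1@Q2 runs 5, rem=0, completes. Q0=[] Q1=[] Q2=[]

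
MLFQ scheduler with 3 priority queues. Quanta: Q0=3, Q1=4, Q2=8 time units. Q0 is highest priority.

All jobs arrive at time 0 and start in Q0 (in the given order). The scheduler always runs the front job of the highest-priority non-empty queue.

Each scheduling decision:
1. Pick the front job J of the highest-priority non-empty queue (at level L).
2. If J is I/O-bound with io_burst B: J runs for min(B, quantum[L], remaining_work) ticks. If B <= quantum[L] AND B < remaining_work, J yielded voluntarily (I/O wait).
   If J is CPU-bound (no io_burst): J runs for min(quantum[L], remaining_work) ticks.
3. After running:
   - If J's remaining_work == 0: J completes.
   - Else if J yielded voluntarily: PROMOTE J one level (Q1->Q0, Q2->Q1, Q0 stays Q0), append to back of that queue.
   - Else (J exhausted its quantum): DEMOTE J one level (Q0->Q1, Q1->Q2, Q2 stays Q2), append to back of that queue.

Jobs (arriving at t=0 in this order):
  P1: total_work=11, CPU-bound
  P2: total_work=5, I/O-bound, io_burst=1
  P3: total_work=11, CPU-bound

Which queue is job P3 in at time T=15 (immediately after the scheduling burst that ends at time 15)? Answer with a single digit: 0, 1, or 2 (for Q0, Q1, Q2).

t=0-3: P1@Q0 runs 3, rem=8, quantum used, demote→Q1. Q0=[P2,P3] Q1=[P1] Q2=[]
t=3-4: P2@Q0 runs 1, rem=4, I/O yield, promote→Q0. Q0=[P3,P2] Q1=[P1] Q2=[]
t=4-7: P3@Q0 runs 3, rem=8, quantum used, demote→Q1. Q0=[P2] Q1=[P1,P3] Q2=[]
t=7-8: P2@Q0 runs 1, rem=3, I/O yield, promote→Q0. Q0=[P2] Q1=[P1,P3] Q2=[]
t=8-9: P2@Q0 runs 1, rem=2, I/O yield, promote→Q0. Q0=[P2] Q1=[P1,P3] Q2=[]
t=9-10: P2@Q0 runs 1, rem=1, I/O yield, promote→Q0. Q0=[P2] Q1=[P1,P3] Q2=[]
t=10-11: P2@Q0 runs 1, rem=0, completes. Q0=[] Q1=[P1,P3] Q2=[]
t=11-15: P1@Q1 runs 4, rem=4, quantum used, demote→Q2. Q0=[] Q1=[P3] Q2=[P1]
t=15-19: P3@Q1 runs 4, rem=4, quantum used, demote→Q2. Q0=[] Q1=[] Q2=[P1,P3]
t=19-23: P1@Q2 runs 4, rem=0, completes. Q0=[] Q1=[] Q2=[P3]
t=23-27: P3@Q2 runs 4, rem=0, completes. Q0=[] Q1=[] Q2=[]

Answer: 1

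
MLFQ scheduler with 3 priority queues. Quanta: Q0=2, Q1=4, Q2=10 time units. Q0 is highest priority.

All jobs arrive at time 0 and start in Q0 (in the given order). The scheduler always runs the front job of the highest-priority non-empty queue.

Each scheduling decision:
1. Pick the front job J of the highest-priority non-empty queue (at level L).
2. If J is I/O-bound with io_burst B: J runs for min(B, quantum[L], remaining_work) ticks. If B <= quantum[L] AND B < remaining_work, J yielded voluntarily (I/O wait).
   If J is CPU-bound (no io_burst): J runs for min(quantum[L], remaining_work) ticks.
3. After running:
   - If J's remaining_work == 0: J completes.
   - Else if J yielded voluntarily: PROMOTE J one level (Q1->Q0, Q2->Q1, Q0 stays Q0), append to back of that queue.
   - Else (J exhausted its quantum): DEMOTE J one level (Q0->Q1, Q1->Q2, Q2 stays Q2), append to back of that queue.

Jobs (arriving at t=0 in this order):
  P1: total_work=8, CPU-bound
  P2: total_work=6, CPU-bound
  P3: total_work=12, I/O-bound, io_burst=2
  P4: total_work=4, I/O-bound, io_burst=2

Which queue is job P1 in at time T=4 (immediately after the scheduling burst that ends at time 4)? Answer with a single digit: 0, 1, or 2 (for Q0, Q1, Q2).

t=0-2: P1@Q0 runs 2, rem=6, quantum used, demote→Q1. Q0=[P2,P3,P4] Q1=[P1] Q2=[]
t=2-4: P2@Q0 runs 2, rem=4, quantum used, demote→Q1. Q0=[P3,P4] Q1=[P1,P2] Q2=[]
t=4-6: P3@Q0 runs 2, rem=10, I/O yield, promote→Q0. Q0=[P4,P3] Q1=[P1,P2] Q2=[]
t=6-8: P4@Q0 runs 2, rem=2, I/O yield, promote→Q0. Q0=[P3,P4] Q1=[P1,P2] Q2=[]
t=8-10: P3@Q0 runs 2, rem=8, I/O yield, promote→Q0. Q0=[P4,P3] Q1=[P1,P2] Q2=[]
t=10-12: P4@Q0 runs 2, rem=0, completes. Q0=[P3] Q1=[P1,P2] Q2=[]
t=12-14: P3@Q0 runs 2, rem=6, I/O yield, promote→Q0. Q0=[P3] Q1=[P1,P2] Q2=[]
t=14-16: P3@Q0 runs 2, rem=4, I/O yield, promote→Q0. Q0=[P3] Q1=[P1,P2] Q2=[]
t=16-18: P3@Q0 runs 2, rem=2, I/O yield, promote→Q0. Q0=[P3] Q1=[P1,P2] Q2=[]
t=18-20: P3@Q0 runs 2, rem=0, completes. Q0=[] Q1=[P1,P2] Q2=[]
t=20-24: P1@Q1 runs 4, rem=2, quantum used, demote→Q2. Q0=[] Q1=[P2] Q2=[P1]
t=24-28: P2@Q1 runs 4, rem=0, completes. Q0=[] Q1=[] Q2=[P1]
t=28-30: P1@Q2 runs 2, rem=0, completes. Q0=[] Q1=[] Q2=[]

Answer: 1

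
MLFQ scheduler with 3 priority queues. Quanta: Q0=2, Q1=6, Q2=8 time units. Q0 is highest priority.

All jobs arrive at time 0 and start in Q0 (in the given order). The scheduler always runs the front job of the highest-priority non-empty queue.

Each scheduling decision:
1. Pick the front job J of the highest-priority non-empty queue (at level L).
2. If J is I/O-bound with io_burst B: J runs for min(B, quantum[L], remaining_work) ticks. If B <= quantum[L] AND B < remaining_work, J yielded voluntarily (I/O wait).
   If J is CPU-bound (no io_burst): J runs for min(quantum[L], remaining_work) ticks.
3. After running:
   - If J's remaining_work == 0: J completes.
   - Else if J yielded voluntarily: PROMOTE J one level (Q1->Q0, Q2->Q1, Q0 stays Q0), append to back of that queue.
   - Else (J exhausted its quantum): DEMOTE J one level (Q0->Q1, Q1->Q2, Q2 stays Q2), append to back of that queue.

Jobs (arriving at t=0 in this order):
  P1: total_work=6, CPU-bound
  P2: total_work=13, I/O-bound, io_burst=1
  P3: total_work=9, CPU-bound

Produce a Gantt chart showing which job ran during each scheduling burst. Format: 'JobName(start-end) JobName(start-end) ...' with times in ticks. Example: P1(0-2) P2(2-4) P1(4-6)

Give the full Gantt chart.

t=0-2: P1@Q0 runs 2, rem=4, quantum used, demote→Q1. Q0=[P2,P3] Q1=[P1] Q2=[]
t=2-3: P2@Q0 runs 1, rem=12, I/O yield, promote→Q0. Q0=[P3,P2] Q1=[P1] Q2=[]
t=3-5: P3@Q0 runs 2, rem=7, quantum used, demote→Q1. Q0=[P2] Q1=[P1,P3] Q2=[]
t=5-6: P2@Q0 runs 1, rem=11, I/O yield, promote→Q0. Q0=[P2] Q1=[P1,P3] Q2=[]
t=6-7: P2@Q0 runs 1, rem=10, I/O yield, promote→Q0. Q0=[P2] Q1=[P1,P3] Q2=[]
t=7-8: P2@Q0 runs 1, rem=9, I/O yield, promote→Q0. Q0=[P2] Q1=[P1,P3] Q2=[]
t=8-9: P2@Q0 runs 1, rem=8, I/O yield, promote→Q0. Q0=[P2] Q1=[P1,P3] Q2=[]
t=9-10: P2@Q0 runs 1, rem=7, I/O yield, promote→Q0. Q0=[P2] Q1=[P1,P3] Q2=[]
t=10-11: P2@Q0 runs 1, rem=6, I/O yield, promote→Q0. Q0=[P2] Q1=[P1,P3] Q2=[]
t=11-12: P2@Q0 runs 1, rem=5, I/O yield, promote→Q0. Q0=[P2] Q1=[P1,P3] Q2=[]
t=12-13: P2@Q0 runs 1, rem=4, I/O yield, promote→Q0. Q0=[P2] Q1=[P1,P3] Q2=[]
t=13-14: P2@Q0 runs 1, rem=3, I/O yield, promote→Q0. Q0=[P2] Q1=[P1,P3] Q2=[]
t=14-15: P2@Q0 runs 1, rem=2, I/O yield, promote→Q0. Q0=[P2] Q1=[P1,P3] Q2=[]
t=15-16: P2@Q0 runs 1, rem=1, I/O yield, promote→Q0. Q0=[P2] Q1=[P1,P3] Q2=[]
t=16-17: P2@Q0 runs 1, rem=0, completes. Q0=[] Q1=[P1,P3] Q2=[]
t=17-21: P1@Q1 runs 4, rem=0, completes. Q0=[] Q1=[P3] Q2=[]
t=21-27: P3@Q1 runs 6, rem=1, quantum used, demote→Q2. Q0=[] Q1=[] Q2=[P3]
t=27-28: P3@Q2 runs 1, rem=0, completes. Q0=[] Q1=[] Q2=[]

Answer: P1(0-2) P2(2-3) P3(3-5) P2(5-6) P2(6-7) P2(7-8) P2(8-9) P2(9-10) P2(10-11) P2(11-12) P2(12-13) P2(13-14) P2(14-15) P2(15-16) P2(16-17) P1(17-21) P3(21-27) P3(27-28)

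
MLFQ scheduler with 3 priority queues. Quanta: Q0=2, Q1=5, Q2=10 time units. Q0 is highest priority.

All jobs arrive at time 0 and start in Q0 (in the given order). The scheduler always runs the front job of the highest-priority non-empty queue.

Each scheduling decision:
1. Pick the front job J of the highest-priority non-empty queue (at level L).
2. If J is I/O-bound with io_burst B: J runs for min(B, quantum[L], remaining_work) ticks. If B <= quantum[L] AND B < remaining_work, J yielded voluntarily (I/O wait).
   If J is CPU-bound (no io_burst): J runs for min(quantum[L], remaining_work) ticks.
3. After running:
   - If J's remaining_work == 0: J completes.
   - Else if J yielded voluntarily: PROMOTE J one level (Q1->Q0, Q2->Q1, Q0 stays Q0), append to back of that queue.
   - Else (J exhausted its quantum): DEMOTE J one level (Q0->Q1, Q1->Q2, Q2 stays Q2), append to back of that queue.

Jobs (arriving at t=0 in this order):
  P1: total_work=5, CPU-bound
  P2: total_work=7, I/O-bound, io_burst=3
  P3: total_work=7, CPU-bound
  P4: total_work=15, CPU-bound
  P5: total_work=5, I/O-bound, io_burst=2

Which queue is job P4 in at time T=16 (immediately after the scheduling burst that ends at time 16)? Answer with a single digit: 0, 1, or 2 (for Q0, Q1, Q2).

t=0-2: P1@Q0 runs 2, rem=3, quantum used, demote→Q1. Q0=[P2,P3,P4,P5] Q1=[P1] Q2=[]
t=2-4: P2@Q0 runs 2, rem=5, quantum used, demote→Q1. Q0=[P3,P4,P5] Q1=[P1,P2] Q2=[]
t=4-6: P3@Q0 runs 2, rem=5, quantum used, demote→Q1. Q0=[P4,P5] Q1=[P1,P2,P3] Q2=[]
t=6-8: P4@Q0 runs 2, rem=13, quantum used, demote→Q1. Q0=[P5] Q1=[P1,P2,P3,P4] Q2=[]
t=8-10: P5@Q0 runs 2, rem=3, I/O yield, promote→Q0. Q0=[P5] Q1=[P1,P2,P3,P4] Q2=[]
t=10-12: P5@Q0 runs 2, rem=1, I/O yield, promote→Q0. Q0=[P5] Q1=[P1,P2,P3,P4] Q2=[]
t=12-13: P5@Q0 runs 1, rem=0, completes. Q0=[] Q1=[P1,P2,P3,P4] Q2=[]
t=13-16: P1@Q1 runs 3, rem=0, completes. Q0=[] Q1=[P2,P3,P4] Q2=[]
t=16-19: P2@Q1 runs 3, rem=2, I/O yield, promote→Q0. Q0=[P2] Q1=[P3,P4] Q2=[]
t=19-21: P2@Q0 runs 2, rem=0, completes. Q0=[] Q1=[P3,P4] Q2=[]
t=21-26: P3@Q1 runs 5, rem=0, completes. Q0=[] Q1=[P4] Q2=[]
t=26-31: P4@Q1 runs 5, rem=8, quantum used, demote→Q2. Q0=[] Q1=[] Q2=[P4]
t=31-39: P4@Q2 runs 8, rem=0, completes. Q0=[] Q1=[] Q2=[]

Answer: 1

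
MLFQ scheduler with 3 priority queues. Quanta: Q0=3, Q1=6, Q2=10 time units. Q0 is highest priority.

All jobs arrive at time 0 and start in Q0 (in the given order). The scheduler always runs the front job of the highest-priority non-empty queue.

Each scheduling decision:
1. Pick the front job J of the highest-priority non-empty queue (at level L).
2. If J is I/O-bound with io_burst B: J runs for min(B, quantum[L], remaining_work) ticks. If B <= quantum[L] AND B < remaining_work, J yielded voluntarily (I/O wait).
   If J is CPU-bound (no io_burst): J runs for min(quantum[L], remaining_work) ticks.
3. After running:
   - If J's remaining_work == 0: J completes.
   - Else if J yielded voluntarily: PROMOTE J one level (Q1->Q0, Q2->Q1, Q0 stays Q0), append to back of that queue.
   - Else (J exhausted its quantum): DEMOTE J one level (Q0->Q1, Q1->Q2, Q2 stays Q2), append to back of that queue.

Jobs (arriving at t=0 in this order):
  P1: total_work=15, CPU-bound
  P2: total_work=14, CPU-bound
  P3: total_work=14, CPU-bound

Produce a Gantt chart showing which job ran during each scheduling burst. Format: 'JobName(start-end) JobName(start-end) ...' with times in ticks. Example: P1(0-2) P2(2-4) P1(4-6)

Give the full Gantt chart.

Answer: P1(0-3) P2(3-6) P3(6-9) P1(9-15) P2(15-21) P3(21-27) P1(27-33) P2(33-38) P3(38-43)

Derivation:
t=0-3: P1@Q0 runs 3, rem=12, quantum used, demote→Q1. Q0=[P2,P3] Q1=[P1] Q2=[]
t=3-6: P2@Q0 runs 3, rem=11, quantum used, demote→Q1. Q0=[P3] Q1=[P1,P2] Q2=[]
t=6-9: P3@Q0 runs 3, rem=11, quantum used, demote→Q1. Q0=[] Q1=[P1,P2,P3] Q2=[]
t=9-15: P1@Q1 runs 6, rem=6, quantum used, demote→Q2. Q0=[] Q1=[P2,P3] Q2=[P1]
t=15-21: P2@Q1 runs 6, rem=5, quantum used, demote→Q2. Q0=[] Q1=[P3] Q2=[P1,P2]
t=21-27: P3@Q1 runs 6, rem=5, quantum used, demote→Q2. Q0=[] Q1=[] Q2=[P1,P2,P3]
t=27-33: P1@Q2 runs 6, rem=0, completes. Q0=[] Q1=[] Q2=[P2,P3]
t=33-38: P2@Q2 runs 5, rem=0, completes. Q0=[] Q1=[] Q2=[P3]
t=38-43: P3@Q2 runs 5, rem=0, completes. Q0=[] Q1=[] Q2=[]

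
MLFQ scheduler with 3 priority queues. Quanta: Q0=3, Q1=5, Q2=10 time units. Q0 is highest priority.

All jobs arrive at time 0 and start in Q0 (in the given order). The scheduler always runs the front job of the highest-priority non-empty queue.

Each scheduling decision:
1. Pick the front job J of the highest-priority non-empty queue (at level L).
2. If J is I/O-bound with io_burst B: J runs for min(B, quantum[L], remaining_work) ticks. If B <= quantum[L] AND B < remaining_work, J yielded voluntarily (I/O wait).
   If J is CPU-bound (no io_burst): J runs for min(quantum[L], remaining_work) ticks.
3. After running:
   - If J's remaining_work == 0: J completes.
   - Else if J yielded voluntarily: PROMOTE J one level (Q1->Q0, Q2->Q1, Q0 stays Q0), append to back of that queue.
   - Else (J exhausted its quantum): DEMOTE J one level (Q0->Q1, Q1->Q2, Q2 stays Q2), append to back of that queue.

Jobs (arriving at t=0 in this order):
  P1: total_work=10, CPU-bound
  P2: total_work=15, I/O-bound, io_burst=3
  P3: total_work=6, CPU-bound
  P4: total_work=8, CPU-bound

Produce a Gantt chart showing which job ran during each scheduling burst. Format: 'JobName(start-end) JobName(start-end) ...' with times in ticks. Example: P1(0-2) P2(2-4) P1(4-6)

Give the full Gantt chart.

Answer: P1(0-3) P2(3-6) P3(6-9) P4(9-12) P2(12-15) P2(15-18) P2(18-21) P2(21-24) P1(24-29) P3(29-32) P4(32-37) P1(37-39)

Derivation:
t=0-3: P1@Q0 runs 3, rem=7, quantum used, demote→Q1. Q0=[P2,P3,P4] Q1=[P1] Q2=[]
t=3-6: P2@Q0 runs 3, rem=12, I/O yield, promote→Q0. Q0=[P3,P4,P2] Q1=[P1] Q2=[]
t=6-9: P3@Q0 runs 3, rem=3, quantum used, demote→Q1. Q0=[P4,P2] Q1=[P1,P3] Q2=[]
t=9-12: P4@Q0 runs 3, rem=5, quantum used, demote→Q1. Q0=[P2] Q1=[P1,P3,P4] Q2=[]
t=12-15: P2@Q0 runs 3, rem=9, I/O yield, promote→Q0. Q0=[P2] Q1=[P1,P3,P4] Q2=[]
t=15-18: P2@Q0 runs 3, rem=6, I/O yield, promote→Q0. Q0=[P2] Q1=[P1,P3,P4] Q2=[]
t=18-21: P2@Q0 runs 3, rem=3, I/O yield, promote→Q0. Q0=[P2] Q1=[P1,P3,P4] Q2=[]
t=21-24: P2@Q0 runs 3, rem=0, completes. Q0=[] Q1=[P1,P3,P4] Q2=[]
t=24-29: P1@Q1 runs 5, rem=2, quantum used, demote→Q2. Q0=[] Q1=[P3,P4] Q2=[P1]
t=29-32: P3@Q1 runs 3, rem=0, completes. Q0=[] Q1=[P4] Q2=[P1]
t=32-37: P4@Q1 runs 5, rem=0, completes. Q0=[] Q1=[] Q2=[P1]
t=37-39: P1@Q2 runs 2, rem=0, completes. Q0=[] Q1=[] Q2=[]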